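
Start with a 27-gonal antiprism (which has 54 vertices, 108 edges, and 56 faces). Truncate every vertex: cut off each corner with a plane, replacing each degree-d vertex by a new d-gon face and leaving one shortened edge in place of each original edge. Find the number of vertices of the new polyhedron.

Truncation replaces each original edge-end by a new vertex, so V′ = 2E = 216.
Each original edge survives, and each old vertex of degree d contributes d new edges; summing degrees gives Σd = 2E, so E′ = E + 2E = 3E = 324.
Each original face survives and each original vertex becomes one new face: F′ = F + V = 110.

216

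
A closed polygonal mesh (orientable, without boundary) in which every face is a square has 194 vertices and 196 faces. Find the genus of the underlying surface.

2

Every face is a square, so 2E = 4·196 = 784, giving E = 392.
χ = V − E + F = 194 − 392 + 196 = -2.
For a closed orientable surface χ = 2 − 2g, so g = (2 − (-2))/2 = 2.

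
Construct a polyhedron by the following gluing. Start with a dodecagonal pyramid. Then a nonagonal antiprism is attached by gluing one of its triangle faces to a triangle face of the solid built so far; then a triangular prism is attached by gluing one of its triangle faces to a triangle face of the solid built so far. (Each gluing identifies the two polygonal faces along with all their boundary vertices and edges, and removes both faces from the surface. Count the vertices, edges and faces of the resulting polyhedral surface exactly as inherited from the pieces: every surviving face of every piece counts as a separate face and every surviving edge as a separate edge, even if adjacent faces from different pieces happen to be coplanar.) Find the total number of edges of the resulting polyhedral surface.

63

A dodecagonal pyramid: V=13, E=24, F=13.
Attach a nonagonal antiprism (V=18, E=36, F=20) along a 3-gon: merge 3 vertices and 3 edges, delete both glued faces → V=28, E=57, F=31.
Attach a triangular prism (V=6, E=9, F=5) along a 3-gon: merge 3 vertices and 3 edges, delete both glued faces → V=31, E=63, F=34.
Check: V − E + F = 31 − 63 + 34 = 2.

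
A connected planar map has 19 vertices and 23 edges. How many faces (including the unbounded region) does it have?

6

Euler's formula for a connected plane graph: V − E + F = 2, so F = 2 − 19 + 23 = 6.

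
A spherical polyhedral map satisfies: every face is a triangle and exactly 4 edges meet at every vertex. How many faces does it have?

Each face has 3 edges and each edge borders two faces, so 2E = 3F.
Each vertex has degree 4, so 4V = 2E and hence V = 3F/4.
Euler: V − E + F = 2 ⇒ (3F/4) − (3F/2) + F = 2.
Multiply by 8: (6 − 12 + 8)F = 16, i.e. 2F = 16.
So F = 8, E = 3·8/2 = 12, V = 3·8/4 = 6.

8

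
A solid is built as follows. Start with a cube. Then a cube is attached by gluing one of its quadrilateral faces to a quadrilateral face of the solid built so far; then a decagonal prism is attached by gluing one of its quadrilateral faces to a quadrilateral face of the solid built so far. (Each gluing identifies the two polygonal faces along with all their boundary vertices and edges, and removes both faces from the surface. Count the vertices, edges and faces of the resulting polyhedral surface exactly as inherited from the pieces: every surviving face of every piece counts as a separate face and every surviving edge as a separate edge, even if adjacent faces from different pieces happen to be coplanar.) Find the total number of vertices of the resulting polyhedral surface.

28

A cube: V=8, E=12, F=6.
Attach a cube (V=8, E=12, F=6) along a 4-gon: merge 4 vertices and 4 edges, delete both glued faces → V=12, E=20, F=10.
Attach a decagonal prism (V=20, E=30, F=12) along a 4-gon: merge 4 vertices and 4 edges, delete both glued faces → V=28, E=46, F=20.
Check: V − E + F = 28 − 46 + 20 = 2.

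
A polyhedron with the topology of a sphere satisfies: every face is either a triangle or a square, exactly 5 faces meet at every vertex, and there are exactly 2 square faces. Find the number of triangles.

24

Let x be the number of triangles; then F = 2 + x.
Edge–face incidences: 2E = 4·2 + 3·x = 8 + 3x.
Every vertex has degree 5, so 5V = 2E.
Euler: V − E + F = 2 ⇒ (2E)/5 − E + (2 + x) = 2.
Multiply by 10: 2·(2E) − 5·(2E) + 10·(2 + x) = 20, i.e. 20 + 10x − 3·(8 + 3x) = 20.
Collecting terms: x − 4 = 20, so x = 24.
Then 2E = 8 + 3·24 = 80, so E = 40, V = 2E/5 = 16, F = 2 + 24 = 26.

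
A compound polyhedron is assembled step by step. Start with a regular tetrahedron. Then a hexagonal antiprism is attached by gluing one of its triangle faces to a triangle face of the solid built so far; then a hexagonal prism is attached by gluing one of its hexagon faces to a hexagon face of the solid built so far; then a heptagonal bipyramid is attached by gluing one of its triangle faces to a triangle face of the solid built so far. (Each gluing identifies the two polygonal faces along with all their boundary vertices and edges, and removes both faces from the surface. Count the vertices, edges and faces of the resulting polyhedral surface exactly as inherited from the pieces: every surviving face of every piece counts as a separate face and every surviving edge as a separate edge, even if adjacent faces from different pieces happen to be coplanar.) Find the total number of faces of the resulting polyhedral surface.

A regular tetrahedron: V=4, E=6, F=4.
Attach a hexagonal antiprism (V=12, E=24, F=14) along a 3-gon: merge 3 vertices and 3 edges, delete both glued faces → V=13, E=27, F=16.
Attach a hexagonal prism (V=12, E=18, F=8) along a 6-gon: merge 6 vertices and 6 edges, delete both glued faces → V=19, E=39, F=22.
Attach a heptagonal bipyramid (V=9, E=21, F=14) along a 3-gon: merge 3 vertices and 3 edges, delete both glued faces → V=25, E=57, F=34.
Check: V − E + F = 25 − 57 + 34 = 2.

34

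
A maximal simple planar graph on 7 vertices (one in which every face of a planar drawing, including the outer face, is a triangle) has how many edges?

15

In a plane triangulation 3F = 2E and V − E + F = 2, so E = 3V − 6 = 3·7 − 6 = 15.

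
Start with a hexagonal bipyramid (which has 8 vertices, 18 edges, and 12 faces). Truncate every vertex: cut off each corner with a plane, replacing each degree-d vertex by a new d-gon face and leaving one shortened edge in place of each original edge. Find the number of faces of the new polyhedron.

Truncation replaces each original edge-end by a new vertex, so V′ = 2E = 36.
Each original edge survives, and each old vertex of degree d contributes d new edges; summing degrees gives Σd = 2E, so E′ = E + 2E = 3E = 54.
Each original face survives and each original vertex becomes one new face: F′ = F + V = 20.

20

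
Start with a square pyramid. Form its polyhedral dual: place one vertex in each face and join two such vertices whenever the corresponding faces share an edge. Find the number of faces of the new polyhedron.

5

The base solid has V = 5, E = 8, F = 5.
The dual swaps V and F and preserves E: V′ = F = 5, E′ = E = 8, F′ = V = 5.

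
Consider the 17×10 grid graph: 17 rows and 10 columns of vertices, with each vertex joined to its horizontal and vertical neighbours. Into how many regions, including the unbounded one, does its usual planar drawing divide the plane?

The grid has V = 17·10 = 170 vertices and E = 17·9 + 10·16 = 313 edges.
F = 2 − V + E = 2 − 170 + 313 = 145.

145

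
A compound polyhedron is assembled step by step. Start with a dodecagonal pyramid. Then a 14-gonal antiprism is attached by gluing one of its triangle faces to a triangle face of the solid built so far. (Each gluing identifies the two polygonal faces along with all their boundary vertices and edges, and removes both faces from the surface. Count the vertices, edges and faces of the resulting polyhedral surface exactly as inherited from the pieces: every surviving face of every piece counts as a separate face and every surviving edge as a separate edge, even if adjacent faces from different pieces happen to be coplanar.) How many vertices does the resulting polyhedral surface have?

A dodecagonal pyramid: V=13, E=24, F=13.
Attach a 14-gonal antiprism (V=28, E=56, F=30) along a 3-gon: merge 3 vertices and 3 edges, delete both glued faces → V=38, E=77, F=41.
Check: V − E + F = 38 − 77 + 41 = 2.

38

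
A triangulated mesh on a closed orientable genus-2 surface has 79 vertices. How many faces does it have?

χ = 2 − 2·2 = -2, and every face is a triangle so 3F = 2E.
V − E + F = -2 with E = 3F/2 gives 79 − (3/2 − 1)·F = -2, so F = 162 and E = 243.

162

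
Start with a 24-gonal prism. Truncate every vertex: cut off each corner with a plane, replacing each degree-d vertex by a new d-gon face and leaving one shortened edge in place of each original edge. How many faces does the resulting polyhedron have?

74

The base solid has V = 48, E = 72, F = 26.
Truncation replaces each original edge-end by a new vertex, so V′ = 2E = 144.
Each original edge survives, and each old vertex of degree d contributes d new edges; summing degrees gives Σd = 2E, so E′ = E + 2E = 3E = 216.
Each original face survives and each original vertex becomes one new face: F′ = F + V = 74.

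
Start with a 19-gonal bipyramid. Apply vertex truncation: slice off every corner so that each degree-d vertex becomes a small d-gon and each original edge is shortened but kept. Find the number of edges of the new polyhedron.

171

The base solid has V = 21, E = 57, F = 38.
Truncation replaces each original edge-end by a new vertex, so V′ = 2E = 114.
Each original edge survives, and each old vertex of degree d contributes d new edges; summing degrees gives Σd = 2E, so E′ = E + 2E = 3E = 171.
Each original face survives and each original vertex becomes one new face: F′ = F + V = 59.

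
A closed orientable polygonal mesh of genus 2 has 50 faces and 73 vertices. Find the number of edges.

For a closed orientable surface of genus 2, χ = 2 − 2·2 = -2.
E = V + F − (-2) = 73 + 50 − (-2) = 125.

125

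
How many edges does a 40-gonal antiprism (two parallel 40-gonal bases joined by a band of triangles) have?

160

An antiprism on an n-gon has two n-gon caps and 2n triangles: V = 2·40 = 80, E = 4·40 = 160, F = 2·40 + 2 = 82.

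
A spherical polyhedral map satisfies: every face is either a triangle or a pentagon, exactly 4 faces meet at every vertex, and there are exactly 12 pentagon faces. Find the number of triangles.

Let x be the number of triangles; then F = 12 + x.
Edge–face incidences: 2E = 5·12 + 3·x = 60 + 3x.
Every vertex has degree 4, so 4V = 2E.
Euler: V − E + F = 2 ⇒ (2E)/4 − E + (12 + x) = 2.
Multiply by 8: 2·(2E) − 4·(2E) + 8·(12 + x) = 16, i.e. 96 + 8x − 2·(60 + 3x) = 16.
Collecting terms: 2x − 24 = 16, so 2x = 40, so x = 20.
Then 2E = 60 + 3·20 = 120, so E = 60, V = 2E/4 = 30, F = 12 + 20 = 32.

20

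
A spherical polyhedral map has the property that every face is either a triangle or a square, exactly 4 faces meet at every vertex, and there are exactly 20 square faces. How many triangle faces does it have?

Let x be the number of triangles; then F = 20 + x.
Edge–face incidences: 2E = 4·20 + 3·x = 80 + 3x.
Every vertex has degree 4, so 4V = 2E.
Euler: V − E + F = 2 ⇒ (2E)/4 − E + (20 + x) = 2.
Multiply by 8: 2·(2E) − 4·(2E) + 8·(20 + x) = 16, i.e. 160 + 8x − 2·(80 + 3x) = 16.
Collecting terms: 2x = 16, so x = 8.
Then 2E = 80 + 3·8 = 104, so E = 52, V = 2E/4 = 26, F = 20 + 8 = 28.

8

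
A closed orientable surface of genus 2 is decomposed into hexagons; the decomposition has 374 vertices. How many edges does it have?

564

χ = 2 − 2·2 = -2, and every face is a hexagon so 6F = 2E.
V − E + F = -2 with E = 6F/2 gives 374 − (6/2 − 1)·F = -2, so F = 188 and E = 564.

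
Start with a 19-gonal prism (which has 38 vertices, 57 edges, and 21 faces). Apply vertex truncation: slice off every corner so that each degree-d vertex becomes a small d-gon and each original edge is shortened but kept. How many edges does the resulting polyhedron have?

Truncation replaces each original edge-end by a new vertex, so V′ = 2E = 114.
Each original edge survives, and each old vertex of degree d contributes d new edges; summing degrees gives Σd = 2E, so E′ = E + 2E = 3E = 171.
Each original face survives and each original vertex becomes one new face: F′ = F + V = 59.

171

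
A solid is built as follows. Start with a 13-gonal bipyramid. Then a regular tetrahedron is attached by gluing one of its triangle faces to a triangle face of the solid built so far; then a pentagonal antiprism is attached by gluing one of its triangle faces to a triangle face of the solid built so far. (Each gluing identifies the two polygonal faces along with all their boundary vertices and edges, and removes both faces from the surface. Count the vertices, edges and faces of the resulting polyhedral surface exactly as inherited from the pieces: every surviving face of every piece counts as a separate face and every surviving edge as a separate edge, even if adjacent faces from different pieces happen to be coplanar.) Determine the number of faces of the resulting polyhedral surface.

A 13-gonal bipyramid: V=15, E=39, F=26.
Attach a regular tetrahedron (V=4, E=6, F=4) along a 3-gon: merge 3 vertices and 3 edges, delete both glued faces → V=16, E=42, F=28.
Attach a pentagonal antiprism (V=10, E=20, F=12) along a 3-gon: merge 3 vertices and 3 edges, delete both glued faces → V=23, E=59, F=38.
Check: V − E + F = 23 − 59 + 38 = 2.

38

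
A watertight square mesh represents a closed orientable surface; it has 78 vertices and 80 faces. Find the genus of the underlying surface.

Every face is a square, so 2E = 4·80 = 320, giving E = 160.
χ = V − E + F = 78 − 160 + 80 = -2.
For a closed orientable surface χ = 2 − 2g, so g = (2 − (-2))/2 = 2.

2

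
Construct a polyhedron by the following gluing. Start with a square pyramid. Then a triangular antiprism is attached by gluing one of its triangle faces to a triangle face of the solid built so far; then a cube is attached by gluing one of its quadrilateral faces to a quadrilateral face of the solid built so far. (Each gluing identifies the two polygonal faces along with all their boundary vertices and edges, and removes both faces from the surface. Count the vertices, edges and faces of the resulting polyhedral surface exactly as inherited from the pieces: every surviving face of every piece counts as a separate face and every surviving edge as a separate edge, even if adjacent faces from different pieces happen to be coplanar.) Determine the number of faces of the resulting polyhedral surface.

A square pyramid: V=5, E=8, F=5.
Attach a triangular antiprism (V=6, E=12, F=8) along a 3-gon: merge 3 vertices and 3 edges, delete both glued faces → V=8, E=17, F=11.
Attach a cube (V=8, E=12, F=6) along a 4-gon: merge 4 vertices and 4 edges, delete both glued faces → V=12, E=25, F=15.
Check: V − E + F = 12 − 25 + 15 = 2.

15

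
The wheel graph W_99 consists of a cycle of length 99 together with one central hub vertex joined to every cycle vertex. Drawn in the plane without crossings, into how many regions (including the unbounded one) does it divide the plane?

100

W_99 has V = 99 + 1 = 100 vertices and E = 2·99 = 198 edges.
By Euler's formula F = 2 − V + E = 2 − 100 + 198 = 100.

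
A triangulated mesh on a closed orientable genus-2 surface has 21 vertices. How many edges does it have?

69

χ = 2 − 2·2 = -2, and every face is a triangle so 3F = 2E.
V − E + F = -2 with E = 3F/2 gives 21 − (3/2 − 1)·F = -2, so F = 46 and E = 69.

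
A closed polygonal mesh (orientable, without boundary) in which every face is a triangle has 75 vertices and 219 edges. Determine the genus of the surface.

0

Every face is a triangle and each edge borders two faces, so 3F = 2·219, giving F = 146.
χ = V − E + F = 75 − 219 + 146 = 2.
For a closed orientable surface χ = 2 − 2g, so g = (2 − (2))/2 = 0.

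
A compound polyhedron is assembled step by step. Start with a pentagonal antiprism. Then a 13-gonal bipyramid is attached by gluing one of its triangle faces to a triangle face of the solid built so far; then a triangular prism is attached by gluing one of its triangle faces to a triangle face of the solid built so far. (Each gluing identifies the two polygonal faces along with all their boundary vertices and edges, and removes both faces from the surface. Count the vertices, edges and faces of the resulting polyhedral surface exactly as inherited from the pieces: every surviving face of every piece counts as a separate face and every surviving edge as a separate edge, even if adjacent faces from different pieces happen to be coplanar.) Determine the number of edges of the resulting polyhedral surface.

A pentagonal antiprism: V=10, E=20, F=12.
Attach a 13-gonal bipyramid (V=15, E=39, F=26) along a 3-gon: merge 3 vertices and 3 edges, delete both glued faces → V=22, E=56, F=36.
Attach a triangular prism (V=6, E=9, F=5) along a 3-gon: merge 3 vertices and 3 edges, delete both glued faces → V=25, E=62, F=39.
Check: V − E + F = 25 − 62 + 39 = 2.

62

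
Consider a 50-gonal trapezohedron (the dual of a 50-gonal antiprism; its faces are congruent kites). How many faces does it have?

The n-trapezohedron (dual of the n-antiprism) has V = 2·50 + 2 = 102, E = 4·50 = 200, F = 2·50 = 100.
Check: V − E + F = 102 − 200 + 100 = 2.

100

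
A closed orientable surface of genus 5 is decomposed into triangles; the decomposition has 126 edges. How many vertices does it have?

34

χ = 2 − 2·5 = -8, and every face is a triangle so 3F = 2E.
F = 2E/3 = 84. Then V = -8 + E − F = -8 + 126 − 84 = 34.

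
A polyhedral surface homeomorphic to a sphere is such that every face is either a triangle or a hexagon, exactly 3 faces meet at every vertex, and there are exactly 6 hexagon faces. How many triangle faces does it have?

Let x be the number of triangles; then F = 6 + x.
Edge–face incidences: 2E = 6·6 + 3·x = 36 + 3x.
Every vertex has degree 3, so 3V = 2E.
Euler: V − E + F = 2 ⇒ (2E)/3 − E + (6 + x) = 2.
Multiply by 6: 2·(2E) − 3·(2E) + 6·(6 + x) = 12, i.e. 36 + 6x − (36 + 3x) = 12.
Collecting terms: 3x = 12, so x = 4.
Then 2E = 36 + 3·4 = 48, so E = 24, V = 2E/3 = 16, F = 6 + 4 = 10.

4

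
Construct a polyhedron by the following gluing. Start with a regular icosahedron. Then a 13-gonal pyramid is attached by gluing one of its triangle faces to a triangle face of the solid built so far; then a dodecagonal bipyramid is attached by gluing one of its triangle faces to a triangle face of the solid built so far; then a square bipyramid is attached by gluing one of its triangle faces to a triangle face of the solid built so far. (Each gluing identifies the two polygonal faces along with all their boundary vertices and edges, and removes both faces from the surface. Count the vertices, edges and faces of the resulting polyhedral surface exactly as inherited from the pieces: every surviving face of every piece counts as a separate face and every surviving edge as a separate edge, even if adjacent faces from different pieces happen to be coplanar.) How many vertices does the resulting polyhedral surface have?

37

A regular icosahedron: V=12, E=30, F=20.
Attach a 13-gonal pyramid (V=14, E=26, F=14) along a 3-gon: merge 3 vertices and 3 edges, delete both glued faces → V=23, E=53, F=32.
Attach a dodecagonal bipyramid (V=14, E=36, F=24) along a 3-gon: merge 3 vertices and 3 edges, delete both glued faces → V=34, E=86, F=54.
Attach a square bipyramid (V=6, E=12, F=8) along a 3-gon: merge 3 vertices and 3 edges, delete both glued faces → V=37, E=95, F=60.
Check: V − E + F = 37 − 95 + 60 = 2.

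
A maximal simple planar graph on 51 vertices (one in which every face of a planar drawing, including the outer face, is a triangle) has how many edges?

147

In a plane triangulation 3F = 2E and V − E + F = 2, so E = 3V − 6 = 3·51 − 6 = 147.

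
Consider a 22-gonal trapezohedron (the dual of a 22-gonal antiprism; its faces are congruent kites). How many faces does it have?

The n-trapezohedron (dual of the n-antiprism) has V = 2·22 + 2 = 46, E = 4·22 = 88, F = 2·22 = 44.

44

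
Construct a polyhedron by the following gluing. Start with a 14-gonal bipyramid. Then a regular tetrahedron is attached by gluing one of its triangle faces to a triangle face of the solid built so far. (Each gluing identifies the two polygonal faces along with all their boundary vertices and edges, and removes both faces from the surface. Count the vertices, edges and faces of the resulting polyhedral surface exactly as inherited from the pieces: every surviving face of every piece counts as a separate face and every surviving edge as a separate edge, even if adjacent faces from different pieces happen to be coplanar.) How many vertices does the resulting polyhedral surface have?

17

A 14-gonal bipyramid: V=16, E=42, F=28.
Attach a regular tetrahedron (V=4, E=6, F=4) along a 3-gon: merge 3 vertices and 3 edges, delete both glued faces → V=17, E=45, F=30.
Check: V − E + F = 17 − 45 + 30 = 2.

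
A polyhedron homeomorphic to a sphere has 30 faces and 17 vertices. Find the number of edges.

45

Here V − E + F = 2.
E = V + F − (2) = 17 + 30 − (2) = 45.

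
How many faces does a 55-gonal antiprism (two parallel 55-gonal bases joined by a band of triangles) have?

112

An antiprism on an n-gon has two n-gon caps and 2n triangles: V = 2·55 = 110, E = 4·55 = 220, F = 2·55 + 2 = 112.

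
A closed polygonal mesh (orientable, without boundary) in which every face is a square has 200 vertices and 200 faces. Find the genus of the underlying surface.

1

Every face is a square, so 2E = 4·200 = 800, giving E = 400.
χ = V − E + F = 200 − 400 + 200 = 0.
For a closed orientable surface χ = 2 − 2g, so g = (2 − (0))/2 = 1.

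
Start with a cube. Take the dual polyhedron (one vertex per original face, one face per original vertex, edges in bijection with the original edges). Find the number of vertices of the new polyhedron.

6

The base solid has V = 8, E = 12, F = 6.
The dual swaps V and F and preserves E: V′ = F = 6, E′ = E = 12, F′ = V = 8.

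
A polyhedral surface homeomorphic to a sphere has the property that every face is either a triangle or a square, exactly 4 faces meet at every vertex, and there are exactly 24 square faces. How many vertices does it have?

Let x be the number of triangles; then F = 24 + x.
Edge–face incidences: 2E = 4·24 + 3·x = 96 + 3x.
Every vertex has degree 4, so 4V = 2E.
Euler: V − E + F = 2 ⇒ (2E)/4 − E + (24 + x) = 2.
Multiply by 8: 2·(2E) − 4·(2E) + 8·(24 + x) = 16, i.e. 192 + 8x − 2·(96 + 3x) = 16.
Collecting terms: 2x = 16, so x = 8.
Then 2E = 96 + 3·8 = 120, so E = 60, V = 2E/4 = 30, F = 24 + 8 = 32.

30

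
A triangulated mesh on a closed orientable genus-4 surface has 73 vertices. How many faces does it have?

χ = 2 − 2·4 = -6, and every face is a triangle so 3F = 2E.
V − E + F = -6 with E = 3F/2 gives 73 − (3/2 − 1)·F = -6, so F = 158 and E = 237.

158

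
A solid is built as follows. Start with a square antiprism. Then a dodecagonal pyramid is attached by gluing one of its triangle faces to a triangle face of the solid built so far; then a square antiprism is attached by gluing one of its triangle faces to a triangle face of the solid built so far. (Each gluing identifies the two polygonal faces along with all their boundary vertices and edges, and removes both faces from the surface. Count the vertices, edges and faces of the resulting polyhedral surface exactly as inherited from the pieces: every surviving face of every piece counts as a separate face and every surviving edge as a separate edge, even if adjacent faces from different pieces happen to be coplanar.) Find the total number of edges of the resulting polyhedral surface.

50

A square antiprism: V=8, E=16, F=10.
Attach a dodecagonal pyramid (V=13, E=24, F=13) along a 3-gon: merge 3 vertices and 3 edges, delete both glued faces → V=18, E=37, F=21.
Attach a square antiprism (V=8, E=16, F=10) along a 3-gon: merge 3 vertices and 3 edges, delete both glued faces → V=23, E=50, F=29.
Check: V − E + F = 23 − 50 + 29 = 2.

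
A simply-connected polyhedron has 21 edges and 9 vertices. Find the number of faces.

14

Here V − E + F = 2.
F = 2 − V + E = 2 − 9 + 21 = 14.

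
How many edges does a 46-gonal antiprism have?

An antiprism on an n-gon has two n-gon caps and 2n triangles: V = 2·46 = 92, E = 4·46 = 184, F = 2·46 + 2 = 94.
Check: V − E + F = 92 − 184 + 94 = 2.

184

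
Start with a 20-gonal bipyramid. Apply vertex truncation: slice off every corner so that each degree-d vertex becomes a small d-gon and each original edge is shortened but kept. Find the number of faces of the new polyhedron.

The base solid has V = 22, E = 60, F = 40.
Truncation replaces each original edge-end by a new vertex, so V′ = 2E = 120.
Each original edge survives, and each old vertex of degree d contributes d new edges; summing degrees gives Σd = 2E, so E′ = E + 2E = 3E = 180.
Each original face survives and each original vertex becomes one new face: F′ = F + V = 62.

62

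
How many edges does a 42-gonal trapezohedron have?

168

The n-trapezohedron (dual of the n-antiprism) has V = 2·42 + 2 = 86, E = 4·42 = 168, F = 2·42 = 84.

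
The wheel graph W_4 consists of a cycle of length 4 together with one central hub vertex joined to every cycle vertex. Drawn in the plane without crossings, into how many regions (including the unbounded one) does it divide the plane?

W_4 has V = 4 + 1 = 5 vertices and E = 2·4 = 8 edges.
By Euler's formula F = 2 − V + E = 2 − 5 + 8 = 5.

5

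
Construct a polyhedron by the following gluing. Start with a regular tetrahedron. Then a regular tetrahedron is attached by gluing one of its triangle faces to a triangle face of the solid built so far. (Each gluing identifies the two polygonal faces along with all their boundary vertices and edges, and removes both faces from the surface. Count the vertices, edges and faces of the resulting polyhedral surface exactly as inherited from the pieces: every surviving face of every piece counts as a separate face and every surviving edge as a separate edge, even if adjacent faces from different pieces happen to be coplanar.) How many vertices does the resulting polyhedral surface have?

A regular tetrahedron: V=4, E=6, F=4.
Attach a regular tetrahedron (V=4, E=6, F=4) along a 3-gon: merge 3 vertices and 3 edges, delete both glued faces → V=5, E=9, F=6.
Check: V − E + F = 5 − 9 + 6 = 2.

5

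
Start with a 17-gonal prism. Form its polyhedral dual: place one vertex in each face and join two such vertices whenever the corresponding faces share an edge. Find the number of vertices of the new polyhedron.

The base solid has V = 34, E = 51, F = 19.
The dual swaps V and F and preserves E: V′ = F = 19, E′ = E = 51, F′ = V = 34.

19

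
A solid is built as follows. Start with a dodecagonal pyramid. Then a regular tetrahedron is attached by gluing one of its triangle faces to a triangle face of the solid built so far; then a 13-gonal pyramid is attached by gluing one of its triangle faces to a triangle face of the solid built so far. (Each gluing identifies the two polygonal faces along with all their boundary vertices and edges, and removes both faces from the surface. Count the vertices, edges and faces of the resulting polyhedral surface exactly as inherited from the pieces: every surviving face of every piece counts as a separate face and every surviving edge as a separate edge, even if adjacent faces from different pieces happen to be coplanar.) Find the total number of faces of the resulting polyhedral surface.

A dodecagonal pyramid: V=13, E=24, F=13.
Attach a regular tetrahedron (V=4, E=6, F=4) along a 3-gon: merge 3 vertices and 3 edges, delete both glued faces → V=14, E=27, F=15.
Attach a 13-gonal pyramid (V=14, E=26, F=14) along a 3-gon: merge 3 vertices and 3 edges, delete both glued faces → V=25, E=50, F=27.
Check: V − E + F = 25 − 50 + 27 = 2.

27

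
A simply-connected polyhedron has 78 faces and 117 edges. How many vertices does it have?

41

Here V − E + F = 2.
V = 2 + E − F = 2 + 117 − 78 = 41.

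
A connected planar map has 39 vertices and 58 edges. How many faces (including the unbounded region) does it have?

Euler's formula for a connected plane graph: V − E + F = 2, so F = 2 − 39 + 58 = 21.

21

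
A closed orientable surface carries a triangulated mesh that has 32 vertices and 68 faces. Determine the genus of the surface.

Every face is a triangle, so 2E = 3·68 = 204, giving E = 102.
χ = V − E + F = 32 − 102 + 68 = -2.
For a closed orientable surface χ = 2 − 2g, so g = (2 − (-2))/2 = 2.

2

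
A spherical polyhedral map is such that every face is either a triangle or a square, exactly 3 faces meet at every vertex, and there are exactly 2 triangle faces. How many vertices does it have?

6

Let x be the number of squares; then F = 2 + x.
Edge–face incidences: 2E = 3·2 + 4·x = 6 + 4x.
Every vertex has degree 3, so 3V = 2E.
Euler: V − E + F = 2 ⇒ (2E)/3 − E + (2 + x) = 2.
Multiply by 6: 2·(2E) − 3·(2E) + 6·(2 + x) = 12, i.e. 12 + 6x − (6 + 4x) = 12.
Collecting terms: 2x + 6 = 12, so 2x = 6, so x = 3.
Then 2E = 6 + 4·3 = 18, so E = 9, V = 2E/3 = 6, F = 2 + 3 = 5.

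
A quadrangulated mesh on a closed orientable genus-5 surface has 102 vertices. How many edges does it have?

220

χ = 2 − 2·5 = -8, and every face is a square so 4F = 2E.
V − E + F = -8 with E = 4F/2 gives 102 − (4/2 − 1)·F = -8, so F = 110 and E = 220.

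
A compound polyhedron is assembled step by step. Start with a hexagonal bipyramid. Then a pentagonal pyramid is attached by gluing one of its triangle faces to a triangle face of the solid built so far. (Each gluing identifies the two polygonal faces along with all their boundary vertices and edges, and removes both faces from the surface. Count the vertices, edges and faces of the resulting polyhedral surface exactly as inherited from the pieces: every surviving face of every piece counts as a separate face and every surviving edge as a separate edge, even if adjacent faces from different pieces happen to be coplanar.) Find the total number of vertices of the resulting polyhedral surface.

A hexagonal bipyramid: V=8, E=18, F=12.
Attach a pentagonal pyramid (V=6, E=10, F=6) along a 3-gon: merge 3 vertices and 3 edges, delete both glued faces → V=11, E=25, F=16.
Check: V − E + F = 11 − 25 + 16 = 2.

11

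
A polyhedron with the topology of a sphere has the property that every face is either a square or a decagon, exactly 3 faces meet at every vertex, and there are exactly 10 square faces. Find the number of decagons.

Let x be the number of decagons; then F = 10 + x.
Edge–face incidences: 2E = 4·10 + 10·x = 40 + 10x.
Every vertex has degree 3, so 3V = 2E.
Euler: V − E + F = 2 ⇒ (2E)/3 − E + (10 + x) = 2.
Multiply by 6: 2·(2E) − 3·(2E) + 6·(10 + x) = 12, i.e. 60 + 6x − (40 + 10x) = 12.
Collecting terms: −4x + 20 = 12, so −4x = −8, so x = 2.
Then 2E = 40 + 10·2 = 60, so E = 30, V = 2E/3 = 20, F = 10 + 2 = 12.

2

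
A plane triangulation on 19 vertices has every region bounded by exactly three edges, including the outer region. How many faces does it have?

In a plane triangulation 3F = 2E and V − E + F = 2, so F = 2V − 4 = 2·19 − 4 = 34.

34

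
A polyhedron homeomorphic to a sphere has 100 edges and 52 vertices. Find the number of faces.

50

Here V − E + F = 2.
F = 2 − V + E = 2 − 52 + 100 = 50.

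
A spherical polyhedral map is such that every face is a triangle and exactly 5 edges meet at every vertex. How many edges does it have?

Each face has 3 edges and each edge borders two faces, so 2E = 3F.
Each vertex has degree 5, so 5V = 2E and hence V = 3F/5.
Euler: V − E + F = 2 ⇒ (3F/5) − (3F/2) + F = 2.
Multiply by 10: (6 − 15 + 10)F = 20, i.e. 1F = 20.
So F = 20, E = 3·20/2 = 30, V = 3·20/5 = 12.

30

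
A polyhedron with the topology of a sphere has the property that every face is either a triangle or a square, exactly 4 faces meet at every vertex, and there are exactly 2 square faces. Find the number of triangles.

Let x be the number of triangles; then F = 2 + x.
Edge–face incidences: 2E = 4·2 + 3·x = 8 + 3x.
Every vertex has degree 4, so 4V = 2E.
Euler: V − E + F = 2 ⇒ (2E)/4 − E + (2 + x) = 2.
Multiply by 8: 2·(2E) − 4·(2E) + 8·(2 + x) = 16, i.e. 16 + 8x − 2·(8 + 3x) = 16.
Collecting terms: 2x = 16, so x = 8.
Then 2E = 8 + 3·8 = 32, so E = 16, V = 2E/4 = 8, F = 2 + 8 = 10.

8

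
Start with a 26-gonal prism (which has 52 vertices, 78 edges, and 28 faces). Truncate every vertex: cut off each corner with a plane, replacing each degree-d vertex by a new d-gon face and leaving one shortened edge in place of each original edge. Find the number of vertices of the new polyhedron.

156

Truncation replaces each original edge-end by a new vertex, so V′ = 2E = 156.
Each original edge survives, and each old vertex of degree d contributes d new edges; summing degrees gives Σd = 2E, so E′ = E + 2E = 3E = 234.
Each original face survives and each original vertex becomes one new face: F′ = F + V = 80.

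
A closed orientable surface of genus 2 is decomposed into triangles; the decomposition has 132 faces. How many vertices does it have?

64

χ = 2 − 2·2 = -2, and every face is a triangle so 3F = 2E.
E = 3·132/2 = 198. Then V = -2 + E − F = -2 + 198 − 132 = 64.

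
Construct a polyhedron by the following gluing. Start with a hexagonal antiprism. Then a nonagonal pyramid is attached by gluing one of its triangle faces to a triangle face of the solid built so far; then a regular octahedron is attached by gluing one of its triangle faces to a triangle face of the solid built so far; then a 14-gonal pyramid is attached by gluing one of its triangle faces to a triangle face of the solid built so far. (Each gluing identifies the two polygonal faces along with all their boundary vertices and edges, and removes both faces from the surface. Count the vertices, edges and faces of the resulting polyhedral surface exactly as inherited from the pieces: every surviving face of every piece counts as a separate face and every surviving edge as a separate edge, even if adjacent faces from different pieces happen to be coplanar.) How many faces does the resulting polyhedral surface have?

A hexagonal antiprism: V=12, E=24, F=14.
Attach a nonagonal pyramid (V=10, E=18, F=10) along a 3-gon: merge 3 vertices and 3 edges, delete both glued faces → V=19, E=39, F=22.
Attach a regular octahedron (V=6, E=12, F=8) along a 3-gon: merge 3 vertices and 3 edges, delete both glued faces → V=22, E=48, F=28.
Attach a 14-gonal pyramid (V=15, E=28, F=15) along a 3-gon: merge 3 vertices and 3 edges, delete both glued faces → V=34, E=73, F=41.
Check: V − E + F = 34 − 73 + 41 = 2.

41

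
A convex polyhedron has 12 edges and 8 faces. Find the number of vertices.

6

Here V − E + F = 2.
V = 2 + E − F = 2 + 12 − 8 = 6.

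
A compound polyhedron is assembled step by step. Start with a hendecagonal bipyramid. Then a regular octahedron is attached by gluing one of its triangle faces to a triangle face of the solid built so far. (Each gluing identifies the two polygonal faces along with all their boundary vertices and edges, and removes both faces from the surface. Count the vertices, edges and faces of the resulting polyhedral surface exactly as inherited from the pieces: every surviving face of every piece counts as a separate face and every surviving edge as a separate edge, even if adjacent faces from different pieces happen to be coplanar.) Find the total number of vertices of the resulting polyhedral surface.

A hendecagonal bipyramid: V=13, E=33, F=22.
Attach a regular octahedron (V=6, E=12, F=8) along a 3-gon: merge 3 vertices and 3 edges, delete both glued faces → V=16, E=42, F=28.
Check: V − E + F = 16 − 42 + 28 = 2.

16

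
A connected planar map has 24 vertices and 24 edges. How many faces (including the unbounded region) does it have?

2

Euler's formula for a connected plane graph: V − E + F = 2, so F = 2 − 24 + 24 = 2.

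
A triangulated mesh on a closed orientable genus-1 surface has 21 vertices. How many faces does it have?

χ = 2 − 2·1 = 0, and every face is a triangle so 3F = 2E.
V − E + F = 0 with E = 3F/2 gives 21 − (3/2 − 1)·F = 0, so F = 42 and E = 63.

42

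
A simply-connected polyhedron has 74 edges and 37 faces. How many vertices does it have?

Here V − E + F = 2.
V = 2 + E − F = 2 + 74 − 37 = 39.

39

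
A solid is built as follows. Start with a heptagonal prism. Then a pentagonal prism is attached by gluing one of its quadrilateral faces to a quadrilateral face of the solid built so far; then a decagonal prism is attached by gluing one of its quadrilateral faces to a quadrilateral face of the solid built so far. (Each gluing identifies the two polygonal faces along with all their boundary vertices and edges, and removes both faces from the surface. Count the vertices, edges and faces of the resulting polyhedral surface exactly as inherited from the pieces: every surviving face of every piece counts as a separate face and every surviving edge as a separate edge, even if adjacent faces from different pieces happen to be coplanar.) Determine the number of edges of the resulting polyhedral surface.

A heptagonal prism: V=14, E=21, F=9.
Attach a pentagonal prism (V=10, E=15, F=7) along a 4-gon: merge 4 vertices and 4 edges, delete both glued faces → V=20, E=32, F=14.
Attach a decagonal prism (V=20, E=30, F=12) along a 4-gon: merge 4 vertices and 4 edges, delete both glued faces → V=36, E=58, F=24.
Check: V − E + F = 36 − 58 + 24 = 2.

58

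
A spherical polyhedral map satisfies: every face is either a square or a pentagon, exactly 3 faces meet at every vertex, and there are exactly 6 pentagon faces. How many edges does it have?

21

Let x be the number of squares; then F = 6 + x.
Edge–face incidences: 2E = 5·6 + 4·x = 30 + 4x.
Every vertex has degree 3, so 3V = 2E.
Euler: V − E + F = 2 ⇒ (2E)/3 − E + (6 + x) = 2.
Multiply by 6: 2·(2E) − 3·(2E) + 6·(6 + x) = 12, i.e. 36 + 6x − (30 + 4x) = 12.
Collecting terms: 2x + 6 = 12, so 2x = 6, so x = 3.
Then 2E = 30 + 4·3 = 42, so E = 21, V = 2E/3 = 14, F = 6 + 3 = 9.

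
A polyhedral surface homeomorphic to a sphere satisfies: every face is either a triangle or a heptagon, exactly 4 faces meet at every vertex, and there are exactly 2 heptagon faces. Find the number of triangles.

14

Let x be the number of triangles; then F = 2 + x.
Edge–face incidences: 2E = 7·2 + 3·x = 14 + 3x.
Every vertex has degree 4, so 4V = 2E.
Euler: V − E + F = 2 ⇒ (2E)/4 − E + (2 + x) = 2.
Multiply by 8: 2·(2E) − 4·(2E) + 8·(2 + x) = 16, i.e. 16 + 8x − 2·(14 + 3x) = 16.
Collecting terms: 2x − 12 = 16, so 2x = 28, so x = 14.
Then 2E = 14 + 3·14 = 56, so E = 28, V = 2E/4 = 14, F = 2 + 14 = 16.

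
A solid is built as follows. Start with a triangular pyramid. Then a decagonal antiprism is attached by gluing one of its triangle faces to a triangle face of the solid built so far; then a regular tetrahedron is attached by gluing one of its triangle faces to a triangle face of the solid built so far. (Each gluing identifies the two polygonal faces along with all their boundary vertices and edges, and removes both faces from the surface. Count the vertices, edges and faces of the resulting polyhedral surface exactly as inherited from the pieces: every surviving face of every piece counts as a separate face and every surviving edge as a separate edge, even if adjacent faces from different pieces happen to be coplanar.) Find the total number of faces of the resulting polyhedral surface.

26

A triangular pyramid: V=4, E=6, F=4.
Attach a decagonal antiprism (V=20, E=40, F=22) along a 3-gon: merge 3 vertices and 3 edges, delete both glued faces → V=21, E=43, F=24.
Attach a regular tetrahedron (V=4, E=6, F=4) along a 3-gon: merge 3 vertices and 3 edges, delete both glued faces → V=22, E=46, F=26.
Check: V − E + F = 22 − 46 + 26 = 2.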